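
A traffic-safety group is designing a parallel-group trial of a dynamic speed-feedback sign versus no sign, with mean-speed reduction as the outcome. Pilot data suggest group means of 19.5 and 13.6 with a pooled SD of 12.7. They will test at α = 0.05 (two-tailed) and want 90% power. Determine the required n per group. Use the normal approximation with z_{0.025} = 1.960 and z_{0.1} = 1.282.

n = 98 per group

Cohen's d = |M₁ − M₂| / SD_pooled = |19.5 − 13.6| / 12.7 = 5.9 / 12.7 = 0.465.
For two independent groups with equal n: n = 2·((z_{α/2} + z_β) / d)².
z_{α/2} + z_β = 1.960 + 1.282 = 3.242.
n = 2 × (3.242 / 0.465)² = 2 × 6.972² = 2 × 48.61 = 97.2.
Round up to the next whole participant.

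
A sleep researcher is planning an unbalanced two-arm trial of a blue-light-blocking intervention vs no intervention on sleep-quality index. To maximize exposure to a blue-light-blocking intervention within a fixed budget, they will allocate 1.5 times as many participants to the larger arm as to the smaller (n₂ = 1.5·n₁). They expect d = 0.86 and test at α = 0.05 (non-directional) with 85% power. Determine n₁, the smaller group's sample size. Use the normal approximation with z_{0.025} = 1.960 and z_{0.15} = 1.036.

With allocation ratio k = n₂/n₁ = 1.5, Var(x̄₁−x̄₂) = σ²(1/n₁ + 1/(k·n₁)) = σ²·(k+1)/(k·n₁).
So n₁ = (1 + 1/k)·((z_{α/2} + z_β)/d)² = 1.667 × (2.996/0.86)².
n₁ = 1.667 × 12.14 = 20.2.
Round up: n₁ = 21, giving n₂ = ⌈1.5 × 21⌉ = ⌈31.5⌉ = 32.

n₁ = 21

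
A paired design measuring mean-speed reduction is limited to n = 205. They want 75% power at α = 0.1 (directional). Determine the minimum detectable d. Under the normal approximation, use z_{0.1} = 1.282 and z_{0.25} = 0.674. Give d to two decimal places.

d_min ≈ 0.14

For a single sample (or paired design) of n = 205: d_min = (z_{α} + z_β)/√n.
z-sum = 1.282 + 0.674 = 1.956.
d_min = 1.956 / √205 = 1.956 / 14.318 = 0.137.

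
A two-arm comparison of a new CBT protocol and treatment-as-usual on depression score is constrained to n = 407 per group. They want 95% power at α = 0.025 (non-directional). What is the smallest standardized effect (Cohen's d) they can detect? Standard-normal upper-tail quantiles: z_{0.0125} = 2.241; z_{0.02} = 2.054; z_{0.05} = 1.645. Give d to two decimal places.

d_min ≈ 0.27

For two independent groups of n = 407 each: d_min = (z_{α/2} + z_β)·√(2/n).
z-sum = 2.241 + 1.645 = 3.886.
d_min = 3.886 × √(2/407) = 3.886 × 0.0701 = 0.272.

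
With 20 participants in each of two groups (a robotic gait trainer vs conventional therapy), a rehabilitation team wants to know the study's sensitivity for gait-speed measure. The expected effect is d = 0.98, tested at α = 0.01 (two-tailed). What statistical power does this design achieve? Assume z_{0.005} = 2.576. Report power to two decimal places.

power ≈ 0.70

For two equal groups, power = Φ(d·√(n/2) − z_{α/2}).
d·√(n/2) = 0.98 × √(20/2) = 0.98 × 3.162 = 3.099.
z_β = 3.099 − 2.576 = 0.523.
Power = Φ(0.523) = 0.700.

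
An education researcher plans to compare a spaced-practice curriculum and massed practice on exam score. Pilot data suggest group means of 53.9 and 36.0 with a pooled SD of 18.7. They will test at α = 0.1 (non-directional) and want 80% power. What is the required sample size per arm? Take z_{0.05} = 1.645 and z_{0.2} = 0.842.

n = 14 per group

Cohen's d = |M₁ − M₂| / SD_pooled = |53.9 − 36.0| / 18.7 = 17.9 / 18.7 = 0.957.
For two independent groups with equal n: n = 2·((z_{α/2} + z_β) / d)².
z_{α/2} + z_β = 1.645 + 0.842 = 2.487.
n = 2 × (2.487 / 0.957)² = 2 × 2.599² = 2 × 6.75 = 13.5.
Round up to the next whole participant.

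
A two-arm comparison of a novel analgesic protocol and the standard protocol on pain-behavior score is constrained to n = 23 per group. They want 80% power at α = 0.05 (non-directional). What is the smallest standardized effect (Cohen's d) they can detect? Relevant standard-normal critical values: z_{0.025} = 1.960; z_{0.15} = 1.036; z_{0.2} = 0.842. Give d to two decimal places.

For two independent groups of n = 23 each: d_min = (z_{α/2} + z_β)·√(2/n).
z-sum = 1.960 + 0.842 = 2.802.
d_min = 2.802 × √(2/23) = 2.802 × 0.2949 = 0.826.

d_min ≈ 0.83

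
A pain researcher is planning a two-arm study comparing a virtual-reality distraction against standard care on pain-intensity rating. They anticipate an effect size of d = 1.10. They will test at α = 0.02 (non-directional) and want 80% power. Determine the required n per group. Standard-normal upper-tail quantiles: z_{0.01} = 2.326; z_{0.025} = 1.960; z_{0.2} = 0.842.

For two independent groups with equal n: n = 2·((z_{α/2} + z_β) / d)².
z_{α/2} + z_β = 2.326 + 0.842 = 3.168.
n = 2 × (3.168 / 1.10)² = 2 × 2.880² = 2 × 8.29 = 16.6.
Round up to the next whole participant.

n = 17 per group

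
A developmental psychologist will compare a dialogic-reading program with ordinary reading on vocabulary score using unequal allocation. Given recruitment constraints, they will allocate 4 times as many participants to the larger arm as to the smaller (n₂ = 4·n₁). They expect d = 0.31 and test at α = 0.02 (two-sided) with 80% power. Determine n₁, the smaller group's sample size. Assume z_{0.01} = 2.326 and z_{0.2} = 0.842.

With allocation ratio k = n₂/n₁ = 4, Var(x̄₁−x̄₂) = σ²(1/n₁ + 1/(k·n₁)) = σ²·(k+1)/(k·n₁).
So n₁ = (1 + 1/k)·((z_{α/2} + z_β)/d)² = 1.250 × (3.168/0.31)².
n₁ = 1.250 × 104.44 = 130.5.
Round up: n₁ = 131, giving n₂ = 4 × 131 = 524.

n₁ = 131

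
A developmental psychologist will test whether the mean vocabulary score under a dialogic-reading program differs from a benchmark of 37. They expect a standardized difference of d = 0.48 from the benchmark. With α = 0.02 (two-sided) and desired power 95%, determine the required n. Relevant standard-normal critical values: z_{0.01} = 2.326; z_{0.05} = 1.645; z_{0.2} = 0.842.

n = 69

For a one-sample test: n = ((z_{α/2} + z_β) / d)².
z_{α/2} + z_β = 2.326 + 1.645 = 3.971.
n = (3.971 / 0.48)² = 8.273² = 68.44.
Round up.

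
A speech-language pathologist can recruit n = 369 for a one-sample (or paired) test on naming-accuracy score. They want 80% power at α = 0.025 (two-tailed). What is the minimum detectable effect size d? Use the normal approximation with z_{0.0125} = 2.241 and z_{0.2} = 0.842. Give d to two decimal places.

d_min ≈ 0.16

For a single sample (or paired design) of n = 369: d_min = (z_{α/2} + z_β)/√n.
z-sum = 2.241 + 0.842 = 3.083.
d_min = 3.083 / √369 = 3.083 / 19.209 = 0.160.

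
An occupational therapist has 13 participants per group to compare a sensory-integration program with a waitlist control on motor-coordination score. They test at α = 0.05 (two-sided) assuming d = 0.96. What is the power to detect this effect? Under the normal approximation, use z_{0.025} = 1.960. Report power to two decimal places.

For two equal groups, power = Φ(d·√(n/2) − z_{α/2}).
d·√(n/2) = 0.96 × √(13/2) = 0.96 × 2.550 = 2.448.
z_β = 2.448 − 1.960 = 0.488.
Power = Φ(0.488) = 0.687.

power ≈ 0.69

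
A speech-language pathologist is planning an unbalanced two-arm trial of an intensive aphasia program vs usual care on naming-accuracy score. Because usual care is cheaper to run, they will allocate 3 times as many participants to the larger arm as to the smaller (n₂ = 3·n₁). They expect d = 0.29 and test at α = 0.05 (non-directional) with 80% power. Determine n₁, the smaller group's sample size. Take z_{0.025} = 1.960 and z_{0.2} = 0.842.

n₁ = 125

With allocation ratio k = n₂/n₁ = 3, Var(x̄₁−x̄₂) = σ²(1/n₁ + 1/(k·n₁)) = σ²·(k+1)/(k·n₁).
So n₁ = (1 + 1/k)·((z_{α/2} + z_β)/d)² = 1.333 × (2.802/0.29)².
n₁ = 1.333 × 93.36 = 124.5.
Round up: n₁ = 125, giving n₂ = 3 × 125 = 375.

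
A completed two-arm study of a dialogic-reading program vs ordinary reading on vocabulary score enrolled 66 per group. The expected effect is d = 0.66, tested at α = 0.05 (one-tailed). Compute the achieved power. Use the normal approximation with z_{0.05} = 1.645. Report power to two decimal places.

For two equal groups, power = Φ(d·√(n/2) − z_{α}).
d·√(n/2) = 0.66 × √(66/2) = 0.66 × 5.745 = 3.791.
z_β = 3.791 − 1.645 = 2.146.
Power = Φ(2.146) = 0.984.

power ≈ 0.98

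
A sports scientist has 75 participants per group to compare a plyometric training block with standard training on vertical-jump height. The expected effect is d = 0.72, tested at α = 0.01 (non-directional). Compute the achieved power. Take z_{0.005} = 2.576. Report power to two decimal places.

For two equal groups, power = Φ(d·√(n/2) − z_{α/2}).
d·√(n/2) = 0.72 × √(75/2) = 0.72 × 6.124 = 4.409.
z_β = 4.409 − 2.576 = 1.833.
Power = Φ(1.833) = 0.967.

power ≈ 0.97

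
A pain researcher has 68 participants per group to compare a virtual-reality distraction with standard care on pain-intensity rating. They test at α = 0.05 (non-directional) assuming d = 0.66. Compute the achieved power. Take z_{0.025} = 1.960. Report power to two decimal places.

power ≈ 0.97

For two equal groups, power = Φ(d·√(n/2) − z_{α/2}).
d·√(n/2) = 0.66 × √(68/2) = 0.66 × 5.831 = 3.848.
z_β = 3.848 − 1.960 = 1.888.
Power = Φ(1.888) = 0.971.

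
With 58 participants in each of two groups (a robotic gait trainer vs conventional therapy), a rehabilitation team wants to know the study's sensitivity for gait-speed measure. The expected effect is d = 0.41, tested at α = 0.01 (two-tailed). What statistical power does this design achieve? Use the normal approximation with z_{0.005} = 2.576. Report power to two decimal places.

For two equal groups, power = Φ(d·√(n/2) − z_{α/2}).
d·√(n/2) = 0.41 × √(58/2) = 0.41 × 5.385 = 2.208.
z_β = 2.208 − 2.576 = -0.368.
Power = Φ(-0.368) = 0.356.

power ≈ 0.36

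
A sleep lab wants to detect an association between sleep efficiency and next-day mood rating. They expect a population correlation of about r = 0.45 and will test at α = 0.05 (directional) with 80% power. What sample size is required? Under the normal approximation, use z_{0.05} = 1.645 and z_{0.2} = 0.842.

Fisher's z: C = ½·ln((1+r)/(1−r)) = ½·ln(2.6364) = 0.4847.
n = ((z_{α} + z_β)/C)² + 3.
(1.645 + 0.842) / 0.4847 = 2.487 / 0.4847 = 5.131.
n = 5.131² + 3 = 26.33 + 3 = 29.3.
Round up.

n = 30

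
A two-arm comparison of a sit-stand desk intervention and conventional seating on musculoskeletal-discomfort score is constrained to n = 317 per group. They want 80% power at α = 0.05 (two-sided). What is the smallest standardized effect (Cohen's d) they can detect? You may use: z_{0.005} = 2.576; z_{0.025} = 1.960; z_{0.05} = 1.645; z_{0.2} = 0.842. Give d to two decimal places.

d_min ≈ 0.22

For two independent groups of n = 317 each: d_min = (z_{α/2} + z_β)·√(2/n).
z-sum = 1.960 + 0.842 = 2.802.
d_min = 2.802 × √(2/317) = 2.802 × 0.0794 = 0.223.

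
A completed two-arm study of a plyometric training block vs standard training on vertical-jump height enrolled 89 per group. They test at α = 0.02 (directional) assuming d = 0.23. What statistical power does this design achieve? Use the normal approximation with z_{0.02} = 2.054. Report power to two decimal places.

For two equal groups, power = Φ(d·√(n/2) − z_{α}).
d·√(n/2) = 0.23 × √(89/2) = 0.23 × 6.671 = 1.534.
z_β = 1.534 − 2.054 = -0.520.
Power = Φ(-0.520) = 0.302.

power ≈ 0.30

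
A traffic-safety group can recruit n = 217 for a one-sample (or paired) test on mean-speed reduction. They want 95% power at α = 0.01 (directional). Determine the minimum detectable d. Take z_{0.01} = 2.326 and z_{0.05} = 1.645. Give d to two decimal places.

For a single sample (or paired design) of n = 217: d_min = (z_{α} + z_β)/√n.
z-sum = 2.326 + 1.645 = 3.971.
d_min = 3.971 / √217 = 3.971 / 14.731 = 0.270.

d_min ≈ 0.27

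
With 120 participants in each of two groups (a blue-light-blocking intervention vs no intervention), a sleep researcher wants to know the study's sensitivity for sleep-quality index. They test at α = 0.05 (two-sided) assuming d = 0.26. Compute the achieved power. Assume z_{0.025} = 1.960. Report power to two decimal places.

power ≈ 0.52

For two equal groups, power = Φ(d·√(n/2) − z_{α/2}).
d·√(n/2) = 0.26 × √(120/2) = 0.26 × 7.746 = 2.014.
z_β = 2.014 − 1.960 = 0.054.
Power = Φ(0.054) = 0.522.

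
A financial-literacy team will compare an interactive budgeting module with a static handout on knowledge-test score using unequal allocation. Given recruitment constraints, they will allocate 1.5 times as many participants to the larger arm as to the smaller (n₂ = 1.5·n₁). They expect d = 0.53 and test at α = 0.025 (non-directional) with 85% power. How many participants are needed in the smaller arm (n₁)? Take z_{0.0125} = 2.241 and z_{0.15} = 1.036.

With allocation ratio k = n₂/n₁ = 1.5, Var(x̄₁−x̄₂) = σ²(1/n₁ + 1/(k·n₁)) = σ²·(k+1)/(k·n₁).
So n₁ = (1 + 1/k)·((z_{α/2} + z_β)/d)² = 1.667 × (3.277/0.53)².
n₁ = 1.667 × 38.23 = 63.7.
Round up: n₁ = 64, giving n₂ = 1.5 × 64 = 96.

n₁ = 64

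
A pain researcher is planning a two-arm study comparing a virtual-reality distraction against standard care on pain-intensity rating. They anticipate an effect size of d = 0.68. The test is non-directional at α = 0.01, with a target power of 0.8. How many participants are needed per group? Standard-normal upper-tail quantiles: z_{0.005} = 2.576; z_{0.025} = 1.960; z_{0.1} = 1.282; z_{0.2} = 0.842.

For two independent groups with equal n: n = 2·((z_{α/2} + z_β) / d)².
z_{α/2} + z_β = 2.576 + 0.842 = 3.418.
n = 2 × (3.418 / 0.68)² = 2 × 5.026² = 2 × 25.27 = 50.5.
Round up to the next whole participant.

n = 51 per group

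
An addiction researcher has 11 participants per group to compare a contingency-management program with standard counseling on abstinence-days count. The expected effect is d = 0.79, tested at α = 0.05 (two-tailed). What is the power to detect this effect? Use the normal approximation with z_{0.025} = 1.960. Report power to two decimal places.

power ≈ 0.46

For two equal groups, power = Φ(d·√(n/2) − z_{α/2}).
d·√(n/2) = 0.79 × √(11/2) = 0.79 × 2.345 = 1.853.
z_β = 1.853 − 1.960 = -0.107.
Power = Φ(-0.107) = 0.457.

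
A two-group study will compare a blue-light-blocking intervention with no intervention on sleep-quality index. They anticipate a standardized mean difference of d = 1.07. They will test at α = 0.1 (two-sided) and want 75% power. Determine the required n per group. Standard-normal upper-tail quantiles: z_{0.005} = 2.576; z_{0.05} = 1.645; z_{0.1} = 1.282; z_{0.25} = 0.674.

n = 10 per group

For two independent groups with equal n: n = 2·((z_{α/2} + z_β) / d)².
z_{α/2} + z_β = 1.645 + 0.674 = 2.319.
n = 2 × (2.319 / 1.07)² = 2 × 2.167² = 2 × 4.70 = 9.4.
Round up to the next whole participant.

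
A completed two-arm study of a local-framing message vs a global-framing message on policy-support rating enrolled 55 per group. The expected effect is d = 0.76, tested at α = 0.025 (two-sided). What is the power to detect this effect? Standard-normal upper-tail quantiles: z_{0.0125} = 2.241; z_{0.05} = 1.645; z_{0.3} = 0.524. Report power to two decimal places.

power ≈ 0.96

For two equal groups, power = Φ(d·√(n/2) − z_{α/2}).
d·√(n/2) = 0.76 × √(55/2) = 0.76 × 5.244 = 3.985.
z_β = 3.985 − 2.241 = 1.744.
Power = Φ(1.744) = 0.959.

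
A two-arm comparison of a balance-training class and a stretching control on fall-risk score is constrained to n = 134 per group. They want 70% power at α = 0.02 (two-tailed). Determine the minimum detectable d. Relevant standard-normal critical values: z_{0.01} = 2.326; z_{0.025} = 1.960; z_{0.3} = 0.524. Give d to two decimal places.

d_min ≈ 0.35

For two independent groups of n = 134 each: d_min = (z_{α/2} + z_β)·√(2/n).
z-sum = 2.326 + 0.524 = 2.850.
d_min = 2.850 × √(2/134) = 2.850 × 0.1222 = 0.348.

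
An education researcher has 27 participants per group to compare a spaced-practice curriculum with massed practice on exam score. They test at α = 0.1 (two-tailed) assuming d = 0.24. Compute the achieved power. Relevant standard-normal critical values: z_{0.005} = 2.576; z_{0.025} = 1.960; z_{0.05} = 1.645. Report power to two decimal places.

For two equal groups, power = Φ(d·√(n/2) − z_{α/2}).
d·√(n/2) = 0.24 × √(27/2) = 0.24 × 3.674 = 0.882.
z_β = 0.882 − 1.645 = -0.763.
Power = Φ(-0.763) = 0.223.

power ≈ 0.22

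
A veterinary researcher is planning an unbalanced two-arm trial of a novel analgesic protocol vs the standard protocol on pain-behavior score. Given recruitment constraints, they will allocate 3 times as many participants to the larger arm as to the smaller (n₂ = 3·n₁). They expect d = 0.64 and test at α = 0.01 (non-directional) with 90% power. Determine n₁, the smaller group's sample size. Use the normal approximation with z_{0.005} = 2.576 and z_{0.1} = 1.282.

n₁ = 49

With allocation ratio k = n₂/n₁ = 3, Var(x̄₁−x̄₂) = σ²(1/n₁ + 1/(k·n₁)) = σ²·(k+1)/(k·n₁).
So n₁ = (1 + 1/k)·((z_{α/2} + z_β)/d)² = 1.333 × (3.858/0.64)².
n₁ = 1.333 × 36.34 = 48.5.
Round up: n₁ = 49, giving n₂ = 3 × 49 = 147.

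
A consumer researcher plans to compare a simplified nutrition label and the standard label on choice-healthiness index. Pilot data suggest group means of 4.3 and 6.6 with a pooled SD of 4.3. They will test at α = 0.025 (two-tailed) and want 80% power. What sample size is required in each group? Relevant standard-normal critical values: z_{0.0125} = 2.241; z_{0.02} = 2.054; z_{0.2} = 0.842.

Cohen's d = |M₁ − M₂| / SD_pooled = |4.3 − 6.6| / 4.3 = 2.3 / 4.3 = 0.535.
For two independent groups with equal n: n = 2·((z_{α/2} + z_β) / d)².
z_{α/2} + z_β = 2.241 + 0.842 = 3.083.
n = 2 × (3.083 / 0.535)² = 2 × 5.763² = 2 × 33.21 = 66.4.
Round up to the next whole participant.

n = 67 per group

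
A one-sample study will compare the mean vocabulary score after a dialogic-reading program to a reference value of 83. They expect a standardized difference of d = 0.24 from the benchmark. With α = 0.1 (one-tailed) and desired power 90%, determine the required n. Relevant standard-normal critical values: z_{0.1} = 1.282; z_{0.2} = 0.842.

For a one-sample test: n = ((z_{α} + z_β) / d)².
z_{α} + z_β = 1.282 + 1.282 = 2.564.
n = (2.564 / 0.24)² = 10.683² = 114.13.
Round up.

n = 115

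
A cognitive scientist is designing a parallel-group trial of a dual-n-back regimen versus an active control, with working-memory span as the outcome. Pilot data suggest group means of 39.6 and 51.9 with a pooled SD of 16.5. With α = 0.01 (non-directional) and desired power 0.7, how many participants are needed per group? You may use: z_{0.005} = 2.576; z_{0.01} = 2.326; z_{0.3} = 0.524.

Cohen's d = |M₁ − M₂| / SD_pooled = |39.6 − 51.9| / 16.5 = 12.3 / 16.5 = 0.745.
For two independent groups with equal n: n = 2·((z_{α/2} + z_β) / d)².
z_{α/2} + z_β = 2.576 + 0.524 = 3.100.
n = 2 × (3.100 / 0.745)² = 2 × 4.161² = 2 × 17.31 = 34.6.
Round up to the next whole participant.

n = 35 per group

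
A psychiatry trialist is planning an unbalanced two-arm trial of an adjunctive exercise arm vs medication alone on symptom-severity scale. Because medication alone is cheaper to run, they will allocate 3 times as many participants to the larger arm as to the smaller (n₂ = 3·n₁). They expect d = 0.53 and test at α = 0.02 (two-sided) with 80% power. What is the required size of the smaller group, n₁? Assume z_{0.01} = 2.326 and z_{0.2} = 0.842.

With allocation ratio k = n₂/n₁ = 3, Var(x̄₁−x̄₂) = σ²(1/n₁ + 1/(k·n₁)) = σ²·(k+1)/(k·n₁).
So n₁ = (1 + 1/k)·((z_{α/2} + z_β)/d)² = 1.333 × (3.168/0.53)².
n₁ = 1.333 × 35.73 = 47.6.
Round up: n₁ = 48, giving n₂ = 3 × 48 = 144.

n₁ = 48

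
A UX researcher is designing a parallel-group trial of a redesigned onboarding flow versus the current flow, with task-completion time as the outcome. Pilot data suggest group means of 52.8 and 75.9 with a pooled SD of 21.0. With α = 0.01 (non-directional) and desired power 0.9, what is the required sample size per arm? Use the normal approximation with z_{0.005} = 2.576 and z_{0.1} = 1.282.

n = 25 per group

Cohen's d = |M₁ − M₂| / SD_pooled = |52.8 − 75.9| / 21.0 = 23.1 / 21.0 = 1.100.
For two independent groups with equal n: n = 2·((z_{α/2} + z_β) / d)².
z_{α/2} + z_β = 2.576 + 1.282 = 3.858.
n = 2 × (3.858 / 1.100)² = 2 × 3.507² = 2 × 12.30 = 24.6.
Round up to the next whole participant.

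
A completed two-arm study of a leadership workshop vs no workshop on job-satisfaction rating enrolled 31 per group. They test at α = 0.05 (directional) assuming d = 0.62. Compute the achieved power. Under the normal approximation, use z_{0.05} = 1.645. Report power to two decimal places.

power ≈ 0.79

For two equal groups, power = Φ(d·√(n/2) − z_{α}).
d·√(n/2) = 0.62 × √(31/2) = 0.62 × 3.937 = 2.441.
z_β = 2.441 − 1.645 = 0.796.
Power = Φ(0.796) = 0.787.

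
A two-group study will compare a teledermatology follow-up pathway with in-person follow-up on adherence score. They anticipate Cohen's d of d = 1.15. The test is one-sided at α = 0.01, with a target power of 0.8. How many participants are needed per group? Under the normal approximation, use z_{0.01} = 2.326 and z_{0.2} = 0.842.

n = 16 per group

For two independent groups with equal n: n = 2·((z_{α} + z_β) / d)².
z_{α} + z_β = 2.326 + 0.842 = 3.168.
n = 2 × (3.168 / 1.15)² = 2 × 2.755² = 2 × 7.59 = 15.2.
Round up to the next whole participant.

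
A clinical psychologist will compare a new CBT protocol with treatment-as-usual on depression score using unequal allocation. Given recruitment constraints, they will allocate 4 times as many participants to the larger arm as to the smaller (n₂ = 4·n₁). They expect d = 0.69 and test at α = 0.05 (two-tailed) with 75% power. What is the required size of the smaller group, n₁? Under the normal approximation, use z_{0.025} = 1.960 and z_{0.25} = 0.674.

With allocation ratio k = n₂/n₁ = 4, Var(x̄₁−x̄₂) = σ²(1/n₁ + 1/(k·n₁)) = σ²·(k+1)/(k·n₁).
So n₁ = (1 + 1/k)·((z_{α/2} + z_β)/d)² = 1.250 × (2.634/0.69)².
n₁ = 1.250 × 14.57 = 18.2.
Round up: n₁ = 19, giving n₂ = 4 × 19 = 76.

n₁ = 19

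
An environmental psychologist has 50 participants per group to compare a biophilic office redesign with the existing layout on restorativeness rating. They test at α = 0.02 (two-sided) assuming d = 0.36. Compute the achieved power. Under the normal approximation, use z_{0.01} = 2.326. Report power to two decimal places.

power ≈ 0.30

For two equal groups, power = Φ(d·√(n/2) − z_{α/2}).
d·√(n/2) = 0.36 × √(50/2) = 0.36 × 5.000 = 1.800.
z_β = 1.800 − 2.326 = -0.526.
Power = Φ(-0.526) = 0.299.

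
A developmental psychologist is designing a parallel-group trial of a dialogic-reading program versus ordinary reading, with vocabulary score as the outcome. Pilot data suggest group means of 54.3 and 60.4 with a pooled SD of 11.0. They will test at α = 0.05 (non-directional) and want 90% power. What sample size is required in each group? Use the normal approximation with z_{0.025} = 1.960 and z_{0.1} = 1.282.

n = 69 per group

Cohen's d = |M₁ − M₂| / SD_pooled = |54.3 − 60.4| / 11.0 = 6.1 / 11.0 = 0.555.
For two independent groups with equal n: n = 2·((z_{α/2} + z_β) / d)².
z_{α/2} + z_β = 1.960 + 1.282 = 3.242.
n = 2 × (3.242 / 0.555)² = 2 × 5.841² = 2 × 34.12 = 68.2.
Round up to the next whole participant.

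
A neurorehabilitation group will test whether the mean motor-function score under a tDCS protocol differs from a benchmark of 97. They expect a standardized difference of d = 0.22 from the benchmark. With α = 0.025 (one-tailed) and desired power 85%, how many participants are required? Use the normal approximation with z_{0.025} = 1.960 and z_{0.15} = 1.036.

For a one-sample test: n = ((z_{α} + z_β) / d)².
z_{α} + z_β = 1.960 + 1.036 = 2.996.
n = (2.996 / 0.22)² = 13.618² = 185.45.
Round up.

n = 186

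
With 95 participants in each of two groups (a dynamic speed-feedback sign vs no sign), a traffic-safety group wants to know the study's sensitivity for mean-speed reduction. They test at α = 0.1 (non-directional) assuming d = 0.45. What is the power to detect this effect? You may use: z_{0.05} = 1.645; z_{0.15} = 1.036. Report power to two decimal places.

For two equal groups, power = Φ(d·√(n/2) − z_{α/2}).
d·√(n/2) = 0.45 × √(95/2) = 0.45 × 6.892 = 3.101.
z_β = 3.101 − 1.645 = 1.456.
Power = Φ(1.456) = 0.927.

power ≈ 0.93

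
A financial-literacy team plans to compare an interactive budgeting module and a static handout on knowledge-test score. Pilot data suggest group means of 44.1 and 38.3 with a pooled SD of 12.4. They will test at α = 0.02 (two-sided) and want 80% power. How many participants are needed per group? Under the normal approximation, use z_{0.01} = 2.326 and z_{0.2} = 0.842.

n = 92 per group

Cohen's d = |M₁ − M₂| / SD_pooled = |44.1 − 38.3| / 12.4 = 5.8 / 12.4 = 0.468.
For two independent groups with equal n: n = 2·((z_{α/2} + z_β) / d)².
z_{α/2} + z_β = 2.326 + 0.842 = 3.168.
n = 2 × (3.168 / 0.468)² = 2 × 6.769² = 2 × 45.82 = 91.6.
Round up to the next whole participant.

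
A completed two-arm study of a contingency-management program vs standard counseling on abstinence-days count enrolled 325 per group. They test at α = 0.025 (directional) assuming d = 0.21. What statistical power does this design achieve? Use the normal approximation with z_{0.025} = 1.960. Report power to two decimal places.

power ≈ 0.76

For two equal groups, power = Φ(d·√(n/2) − z_{α}).
d·√(n/2) = 0.21 × √(325/2) = 0.21 × 12.748 = 2.677.
z_β = 2.677 − 1.960 = 0.717.
Power = Φ(0.717) = 0.763.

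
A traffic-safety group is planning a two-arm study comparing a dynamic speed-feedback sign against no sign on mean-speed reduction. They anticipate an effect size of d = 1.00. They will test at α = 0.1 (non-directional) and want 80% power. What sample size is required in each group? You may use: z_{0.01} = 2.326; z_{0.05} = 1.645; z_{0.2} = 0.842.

n = 13 per group

For two independent groups with equal n: n = 2·((z_{α/2} + z_β) / d)².
z_{α/2} + z_β = 1.645 + 0.842 = 2.487.
n = 2 × (2.487 / 1.00)² = 2 × 2.487² = 2 × 6.19 = 12.4.
Round up to the next whole participant.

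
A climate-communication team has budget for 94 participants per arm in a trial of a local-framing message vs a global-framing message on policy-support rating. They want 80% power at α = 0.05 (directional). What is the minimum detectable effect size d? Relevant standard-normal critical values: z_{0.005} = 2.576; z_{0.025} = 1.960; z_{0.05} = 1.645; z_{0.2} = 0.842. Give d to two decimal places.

d_min ≈ 0.36

For two independent groups of n = 94 each: d_min = (z_{α} + z_β)·√(2/n).
z-sum = 1.645 + 0.842 = 2.487.
d_min = 2.487 × √(2/94) = 2.487 × 0.1459 = 0.363.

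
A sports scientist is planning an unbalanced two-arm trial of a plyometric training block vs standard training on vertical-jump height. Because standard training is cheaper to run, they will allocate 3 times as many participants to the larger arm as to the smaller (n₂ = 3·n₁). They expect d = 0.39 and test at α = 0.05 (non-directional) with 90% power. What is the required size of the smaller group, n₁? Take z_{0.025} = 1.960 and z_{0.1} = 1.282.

With allocation ratio k = n₂/n₁ = 3, Var(x̄₁−x̄₂) = σ²(1/n₁ + 1/(k·n₁)) = σ²·(k+1)/(k·n₁).
So n₁ = (1 + 1/k)·((z_{α/2} + z_β)/d)² = 1.333 × (3.242/0.39)².
n₁ = 1.333 × 69.10 = 92.1.
Round up: n₁ = 93, giving n₂ = 3 × 93 = 279.

n₁ = 93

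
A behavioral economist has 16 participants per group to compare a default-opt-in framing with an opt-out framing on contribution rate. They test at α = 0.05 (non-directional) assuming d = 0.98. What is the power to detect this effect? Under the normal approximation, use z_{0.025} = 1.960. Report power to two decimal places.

power ≈ 0.79

For two equal groups, power = Φ(d·√(n/2) − z_{α/2}).
d·√(n/2) = 0.98 × √(16/2) = 0.98 × 2.828 = 2.772.
z_β = 2.772 − 1.960 = 0.812.
Power = Φ(0.812) = 0.792.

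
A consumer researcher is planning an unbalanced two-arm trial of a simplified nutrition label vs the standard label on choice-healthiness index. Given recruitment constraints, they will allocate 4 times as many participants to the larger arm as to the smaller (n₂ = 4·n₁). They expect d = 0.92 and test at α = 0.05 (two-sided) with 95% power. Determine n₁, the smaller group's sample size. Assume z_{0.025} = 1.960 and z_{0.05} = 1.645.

With allocation ratio k = n₂/n₁ = 4, Var(x̄₁−x̄₂) = σ²(1/n₁ + 1/(k·n₁)) = σ²·(k+1)/(k·n₁).
So n₁ = (1 + 1/k)·((z_{α/2} + z_β)/d)² = 1.250 × (3.605/0.92)².
n₁ = 1.250 × 15.35 = 19.2.
Round up: n₁ = 20, giving n₂ = 4 × 20 = 80.

n₁ = 20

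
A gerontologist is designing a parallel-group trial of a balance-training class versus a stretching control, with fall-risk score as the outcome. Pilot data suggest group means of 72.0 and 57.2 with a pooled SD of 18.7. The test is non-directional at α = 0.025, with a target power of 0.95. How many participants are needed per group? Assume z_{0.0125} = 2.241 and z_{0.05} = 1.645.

Cohen's d = |M₁ − M₂| / SD_pooled = |72.0 − 57.2| / 18.7 = 14.8 / 18.7 = 0.791.
For two independent groups with equal n: n = 2·((z_{α/2} + z_β) / d)².
z_{α/2} + z_β = 2.241 + 1.645 = 3.886.
n = 2 × (3.886 / 0.791)² = 2 × 4.913² = 2 × 24.14 = 48.3.
Round up to the next whole participant.

n = 49 per group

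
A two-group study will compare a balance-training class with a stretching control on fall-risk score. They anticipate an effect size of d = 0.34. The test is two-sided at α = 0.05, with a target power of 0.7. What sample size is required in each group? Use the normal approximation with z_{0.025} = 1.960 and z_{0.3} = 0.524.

n = 107 per group

For two independent groups with equal n: n = 2·((z_{α/2} + z_β) / d)².
z_{α/2} + z_β = 1.960 + 0.524 = 2.484.
n = 2 × (2.484 / 0.34)² = 2 × 7.306² = 2 × 53.38 = 106.8.
Round up to the next whole participant.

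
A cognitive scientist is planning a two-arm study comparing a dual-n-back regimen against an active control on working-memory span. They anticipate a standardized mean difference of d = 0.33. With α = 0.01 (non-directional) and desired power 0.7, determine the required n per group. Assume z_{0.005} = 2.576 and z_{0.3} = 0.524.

n = 177 per group

For two independent groups with equal n: n = 2·((z_{α/2} + z_β) / d)².
z_{α/2} + z_β = 2.576 + 0.524 = 3.100.
n = 2 × (3.100 / 0.33)² = 2 × 9.394² = 2 × 88.25 = 176.5.
Round up to the next whole participant.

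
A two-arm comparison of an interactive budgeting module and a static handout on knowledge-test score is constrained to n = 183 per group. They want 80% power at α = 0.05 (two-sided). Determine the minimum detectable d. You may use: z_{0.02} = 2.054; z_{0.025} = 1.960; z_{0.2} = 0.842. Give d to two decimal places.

For two independent groups of n = 183 each: d_min = (z_{α/2} + z_β)·√(2/n).
z-sum = 1.960 + 0.842 = 2.802.
d_min = 2.802 × √(2/183) = 2.802 × 0.1045 = 0.293.

d_min ≈ 0.29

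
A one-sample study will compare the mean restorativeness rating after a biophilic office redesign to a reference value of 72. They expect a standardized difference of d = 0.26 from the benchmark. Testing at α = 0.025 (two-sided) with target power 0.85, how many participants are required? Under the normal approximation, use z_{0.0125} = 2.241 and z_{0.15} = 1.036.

n = 159

For a one-sample test: n = ((z_{α/2} + z_β) / d)².
z_{α/2} + z_β = 2.241 + 1.036 = 3.277.
n = (3.277 / 0.26)² = 12.604² = 158.86.
Round up.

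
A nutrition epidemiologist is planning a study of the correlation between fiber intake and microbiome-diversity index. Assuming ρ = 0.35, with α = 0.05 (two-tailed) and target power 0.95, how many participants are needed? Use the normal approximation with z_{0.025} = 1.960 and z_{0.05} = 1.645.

n = 101

Fisher's z: C = ½·ln((1+r)/(1−r)) = ½·ln(2.0769) = 0.3654.
n = ((z_{α/2} + z_β)/C)² + 3.
(1.960 + 1.645) / 0.3654 = 3.605 / 0.3654 = 9.866.
n = 9.866² + 3 = 97.34 + 3 = 100.3.
Round up.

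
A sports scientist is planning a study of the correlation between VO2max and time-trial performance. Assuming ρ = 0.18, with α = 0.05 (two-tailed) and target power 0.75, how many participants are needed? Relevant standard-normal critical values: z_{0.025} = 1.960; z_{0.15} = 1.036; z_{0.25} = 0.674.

n = 213

Fisher's z: C = ½·ln((1+r)/(1−r)) = ½·ln(1.4390) = 0.1820.
n = ((z_{α/2} + z_β)/C)² + 3.
(1.960 + 0.674) / 0.1820 = 2.634 / 0.1820 = 14.473.
n = 14.473² + 3 = 209.45 + 3 = 212.5.
Round up.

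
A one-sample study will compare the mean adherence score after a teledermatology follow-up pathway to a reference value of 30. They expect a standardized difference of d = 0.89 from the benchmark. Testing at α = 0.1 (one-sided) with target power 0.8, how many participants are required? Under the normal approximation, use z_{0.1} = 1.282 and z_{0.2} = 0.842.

n = 6

For a one-sample test: n = ((z_{α} + z_β) / d)².
z_{α} + z_β = 1.282 + 0.842 = 2.124.
n = (2.124 / 0.89)² = 2.387² = 5.70.
Round up.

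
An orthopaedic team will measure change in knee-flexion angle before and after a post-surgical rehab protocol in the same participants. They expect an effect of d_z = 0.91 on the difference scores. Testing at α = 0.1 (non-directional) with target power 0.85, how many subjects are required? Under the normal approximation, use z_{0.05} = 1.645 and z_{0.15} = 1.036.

n = 9 pairs

For a paired (one-sample on differences) test: n = ((z_{α/2} + z_β) / d)².
z_{α/2} + z_β = 1.645 + 1.036 = 2.681.
n = (2.681 / 0.91)² = 2.946² = 8.68.
Round up.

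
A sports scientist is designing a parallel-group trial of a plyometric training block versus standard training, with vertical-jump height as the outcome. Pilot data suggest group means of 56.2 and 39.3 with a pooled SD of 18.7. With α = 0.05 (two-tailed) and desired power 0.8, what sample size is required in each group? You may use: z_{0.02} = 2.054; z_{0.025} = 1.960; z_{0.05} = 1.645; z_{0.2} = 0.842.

Cohen's d = |M₁ − M₂| / SD_pooled = |56.2 − 39.3| / 18.7 = 16.9 / 18.7 = 0.904.
For two independent groups with equal n: n = 2·((z_{α/2} + z_β) / d)².
z_{α/2} + z_β = 1.960 + 0.842 = 2.802.
n = 2 × (2.802 / 0.904)² = 2 × 3.100² = 2 × 9.61 = 19.2.
Round up to the next whole participant.

n = 20 per group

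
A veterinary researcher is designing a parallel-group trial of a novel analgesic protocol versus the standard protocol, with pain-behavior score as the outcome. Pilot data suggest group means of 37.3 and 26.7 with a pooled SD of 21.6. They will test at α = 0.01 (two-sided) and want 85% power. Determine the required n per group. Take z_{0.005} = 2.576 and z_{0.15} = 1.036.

Cohen's d = |M₁ − M₂| / SD_pooled = |37.3 − 26.7| / 21.6 = 10.6 / 21.6 = 0.491.
For two independent groups with equal n: n = 2·((z_{α/2} + z_β) / d)².
z_{α/2} + z_β = 2.576 + 1.036 = 3.612.
n = 2 × (3.612 / 0.491)² = 2 × 7.356² = 2 × 54.12 = 108.2.
Round up to the next whole participant.

n = 109 per group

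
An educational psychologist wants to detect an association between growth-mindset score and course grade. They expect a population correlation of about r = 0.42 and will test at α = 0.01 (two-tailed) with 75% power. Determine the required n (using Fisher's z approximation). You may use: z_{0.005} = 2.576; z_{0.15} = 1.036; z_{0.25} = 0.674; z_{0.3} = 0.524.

n = 56

Fisher's z: C = ½·ln((1+r)/(1−r)) = ½·ln(2.4483) = 0.4477.
n = ((z_{α/2} + z_β)/C)² + 3.
(2.576 + 0.674) / 0.4477 = 3.250 / 0.4477 = 7.259.
n = 7.259² + 3 = 52.70 + 3 = 55.7.
Round up.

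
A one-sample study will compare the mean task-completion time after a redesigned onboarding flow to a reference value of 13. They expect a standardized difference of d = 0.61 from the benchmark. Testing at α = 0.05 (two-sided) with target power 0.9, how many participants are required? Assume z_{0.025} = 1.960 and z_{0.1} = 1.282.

For a one-sample test: n = ((z_{α/2} + z_β) / d)².
z_{α/2} + z_β = 1.960 + 1.282 = 3.242.
n = (3.242 / 0.61)² = 5.315² = 28.25.
Round up.

n = 29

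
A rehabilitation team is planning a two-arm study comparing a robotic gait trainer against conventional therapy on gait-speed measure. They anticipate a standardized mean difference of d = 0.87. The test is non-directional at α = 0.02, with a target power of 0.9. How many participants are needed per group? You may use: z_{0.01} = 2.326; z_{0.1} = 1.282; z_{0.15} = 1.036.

For two independent groups with equal n: n = 2·((z_{α/2} + z_β) / d)².
z_{α/2} + z_β = 2.326 + 1.282 = 3.608.
n = 2 × (3.608 / 0.87)² = 2 × 4.147² = 2 × 17.20 = 34.4.
Round up to the next whole participant.

n = 35 per group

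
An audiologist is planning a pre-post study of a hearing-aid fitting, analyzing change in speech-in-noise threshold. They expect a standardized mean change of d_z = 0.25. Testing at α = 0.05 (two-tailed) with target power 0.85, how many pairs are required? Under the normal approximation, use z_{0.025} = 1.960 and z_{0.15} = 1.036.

For a paired (one-sample on differences) test: n = ((z_{α/2} + z_β) / d)².
z_{α/2} + z_β = 1.960 + 1.036 = 2.996.
n = (2.996 / 0.25)² = 11.984² = 143.62.
Round up.

n = 144 pairs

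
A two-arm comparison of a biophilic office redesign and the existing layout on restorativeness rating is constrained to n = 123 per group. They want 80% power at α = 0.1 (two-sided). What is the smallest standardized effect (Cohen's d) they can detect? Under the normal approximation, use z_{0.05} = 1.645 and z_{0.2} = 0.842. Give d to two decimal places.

For two independent groups of n = 123 each: d_min = (z_{α/2} + z_β)·√(2/n).
z-sum = 1.645 + 0.842 = 2.487.
d_min = 2.487 × √(2/123) = 2.487 × 0.1275 = 0.317.

d_min ≈ 0.32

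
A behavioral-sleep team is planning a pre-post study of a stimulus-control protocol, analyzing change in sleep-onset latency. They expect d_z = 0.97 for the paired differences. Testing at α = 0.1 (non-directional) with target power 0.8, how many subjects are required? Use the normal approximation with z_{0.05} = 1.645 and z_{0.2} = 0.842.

For a paired (one-sample on differences) test: n = ((z_{α/2} + z_β) / d)².
z_{α/2} + z_β = 1.645 + 0.842 = 2.487.
n = (2.487 / 0.97)² = 2.564² = 6.57.
Round up.

n = 7 pairs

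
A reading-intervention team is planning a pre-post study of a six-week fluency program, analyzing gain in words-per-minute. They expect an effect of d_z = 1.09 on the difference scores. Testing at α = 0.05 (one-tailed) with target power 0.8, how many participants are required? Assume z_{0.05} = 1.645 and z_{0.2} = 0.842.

n = 6 pairs

For a paired (one-sample on differences) test: n = ((z_{α} + z_β) / d)².
z_{α} + z_β = 1.645 + 0.842 = 2.487.
n = (2.487 / 1.09)² = 2.282² = 5.21.
Round up.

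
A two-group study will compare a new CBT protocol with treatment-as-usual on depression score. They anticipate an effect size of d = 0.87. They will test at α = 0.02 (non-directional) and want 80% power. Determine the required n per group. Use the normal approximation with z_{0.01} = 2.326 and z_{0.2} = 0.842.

For two independent groups with equal n: n = 2·((z_{α/2} + z_β) / d)².
z_{α/2} + z_β = 2.326 + 0.842 = 3.168.
n = 2 × (3.168 / 0.87)² = 2 × 3.641² = 2 × 13.26 = 26.5.
Round up to the next whole participant.

n = 27 per group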